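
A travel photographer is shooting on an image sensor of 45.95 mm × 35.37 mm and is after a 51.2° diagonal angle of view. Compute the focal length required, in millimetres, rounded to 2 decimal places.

Sensor diagonal = √(45.95² + 35.37²) = √3362.4394 ≈ 57.9865 mm.
From α = 2·arctan(d/2f) we get f = d / (2·tan(α/2)).
With d = 57.9865 mm and α/2 = 25.6°, tan(α/2) ≈ 0.47912, so f ≈ 57.9865 / 0.95824 ≈ 60.5136 mm.

60.51 mm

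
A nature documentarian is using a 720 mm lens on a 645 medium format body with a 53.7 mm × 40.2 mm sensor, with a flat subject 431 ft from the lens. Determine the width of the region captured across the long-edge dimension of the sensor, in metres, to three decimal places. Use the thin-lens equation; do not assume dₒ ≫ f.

dₒ: 431 ft × 304.8 mm/ft = 131368.80 mm.
Similar triangles through the lens centre give W/dₒ = w/dᵢ; with 1/f = 1/dₒ + 1/dᵢ this gives W = w·(dₒ − f)/f.
W = 53.7 mm × (131369 − 720) / 720 = 53.7 × 181.4567 ≈ 9744.223 mm = 9.74422 m.

9.744 m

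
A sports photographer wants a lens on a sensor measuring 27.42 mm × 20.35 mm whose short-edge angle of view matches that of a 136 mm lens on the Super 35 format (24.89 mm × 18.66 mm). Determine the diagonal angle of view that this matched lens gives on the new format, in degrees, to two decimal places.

13.13°

Equal short-edge AOV ⇒ f₂ = f₁ · 20.35/18.66 = 136 × 1.09057 ≈ 148.3173 mm.
Sensor diagonal = √(27.42² + 20.35²) = √1165.9789 ≈ 34.1464 mm.
Diagonal AOV on the new format = 2·arctan(34.1464 / (2 × 148.3173)) = 2·arctan(0.11511) ≈ 13.1332°.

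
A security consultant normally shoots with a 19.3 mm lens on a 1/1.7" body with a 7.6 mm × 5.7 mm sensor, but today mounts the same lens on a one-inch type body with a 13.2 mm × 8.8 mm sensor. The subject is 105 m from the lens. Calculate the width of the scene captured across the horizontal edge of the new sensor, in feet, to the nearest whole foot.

236 ft

The focal length stays 19.3 mm; the relevant sensor dimension is now w = 13.2 mm. Object distance dₒ = 105 m = 105000 mm.
Thin-lens field width W = w·(dₒ − f)/f = 13.2 × (105000 − 19.3)/19.3 ≈ 71800.272 mm = 71800.272/304.8 ft = 235.565 ft.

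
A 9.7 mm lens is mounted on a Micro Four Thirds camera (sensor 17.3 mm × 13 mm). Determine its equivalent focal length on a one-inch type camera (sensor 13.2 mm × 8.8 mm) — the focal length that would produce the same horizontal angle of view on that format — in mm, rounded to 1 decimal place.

7.4 mm

Equal angle of view means equal width/f ratio, so f₂ = f₁ · (width₂/width₁) = 9.7 × 13.2/17.3.
f₂ = 9.7 × 0.76301 ≈ 7.401 mm.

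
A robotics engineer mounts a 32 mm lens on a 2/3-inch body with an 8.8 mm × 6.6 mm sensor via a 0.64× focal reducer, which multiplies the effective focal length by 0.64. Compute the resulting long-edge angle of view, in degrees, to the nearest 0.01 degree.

Effective focal length f = 32 × 0.64 = 20.48 mm.
α = 2·arctan(8.8 / (2 × 20.48)) = 2·arctan(0.21484) ≈ 24.2506°.

24.25°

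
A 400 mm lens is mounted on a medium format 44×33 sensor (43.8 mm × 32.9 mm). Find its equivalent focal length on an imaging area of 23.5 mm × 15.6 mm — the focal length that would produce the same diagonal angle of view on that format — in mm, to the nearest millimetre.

Sensor diagonal = √(43.8² + 32.9²) = √3000.8500 ≈ 54.7800 mm.
Sensor diagonal = √(23.5² + 15.6²) = √795.6100 ≈ 28.2066 mm.
Equal angle of view means equal diagonal/f ratio, so f₂ = f₁ · (diagonal₂/diagonal₁) = 400 × 28.2066/54.7800.
f₂ = 400 × 0.51491 ≈ 205.962 mm.

206 mm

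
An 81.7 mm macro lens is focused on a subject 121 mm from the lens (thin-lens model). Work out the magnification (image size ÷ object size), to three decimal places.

2.079×

Thin lens: 1/f = 1/dₒ + 1/dᵢ → 1/dᵢ = 1/81.7 − 1/121 = 0.0039754 mm⁻¹, so dᵢ ≈ 251.5445 mm.
Magnification m = dᵢ/dₒ = 251.5445/121 ≈ 2.07888.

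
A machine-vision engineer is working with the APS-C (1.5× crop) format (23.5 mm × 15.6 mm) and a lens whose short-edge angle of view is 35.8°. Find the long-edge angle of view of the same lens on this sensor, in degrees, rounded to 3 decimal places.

51.891°

From the short-edge AOV: f = 15.6 / (2·tan(17.9°)) = 15.6 / 0.64598 ≈ 24.1493 mm.
Long-edge AOV = 2·arctan(23.5 / (2 × 24.1493)) = 2·arctan(0.48656) ≈ 51.8911°.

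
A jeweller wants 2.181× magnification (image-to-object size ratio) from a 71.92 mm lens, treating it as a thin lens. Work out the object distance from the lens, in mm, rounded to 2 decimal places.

104.90 mm

With m = dᵢ/dₒ and 1/f = 1/dₒ + 1/dᵢ, substituting dᵢ = m·dₒ gives 1/f = (1 + 1/m)/dₒ, hence dₒ = f·(1 + 1/m).
dₒ = 71.92 × (1 + 1/2.181) = 71.92 × 1.45851 ≈ 104.896 mm.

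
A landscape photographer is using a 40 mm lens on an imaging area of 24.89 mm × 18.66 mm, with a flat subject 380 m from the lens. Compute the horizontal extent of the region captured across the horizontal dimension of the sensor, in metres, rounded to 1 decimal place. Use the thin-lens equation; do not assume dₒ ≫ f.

dₒ: 380 m = 380000 mm.
Similar triangles through the lens centre give W/dₒ = w/dᵢ; with 1/f = 1/dₒ + 1/dᵢ this gives W = w·(dₒ − f)/f.
W = 24.89 mm × (380000 − 40) / 40 = 24.89 × 9499.0000 ≈ 236430.110 mm = 236.43 m.

236.4 m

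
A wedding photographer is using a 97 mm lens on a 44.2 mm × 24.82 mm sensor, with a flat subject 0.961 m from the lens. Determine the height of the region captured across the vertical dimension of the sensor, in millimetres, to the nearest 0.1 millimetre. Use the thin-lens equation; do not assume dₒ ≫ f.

221.1 mm

dₒ: 0.961 m = 961 mm.
Similar triangles through the lens centre give W/dₒ = h/dᵢ; with 1/f = 1/dₒ + 1/dᵢ this gives W = h·(dₒ − f)/f.
W = 24.82 mm × (961 − 97) / 97 = 24.82 × 8.9072 ≈ 221.077 mm.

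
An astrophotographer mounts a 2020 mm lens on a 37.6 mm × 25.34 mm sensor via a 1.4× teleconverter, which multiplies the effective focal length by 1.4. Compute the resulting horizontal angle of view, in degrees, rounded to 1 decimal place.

Effective focal length f = 2020 × 1.4 = 2828 mm.
α = 2·arctan(37.6 / (2 × 2828)) = 2·arctan(0.00665) ≈ 0.7618°.

0.8°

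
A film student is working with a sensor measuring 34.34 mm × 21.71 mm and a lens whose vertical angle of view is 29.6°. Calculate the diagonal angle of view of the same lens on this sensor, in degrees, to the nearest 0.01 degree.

52.62°

From the vertical AOV: f = 21.71 / (2·tan(14.8°)) = 21.71 / 0.52842 ≈ 41.0845 mm.
Sensor diagonal = √(34.34² + 21.71²) = √1650.5597 ≈ 40.6271 mm.
Diagonal AOV = 2·arctan(40.6271 / (2 × 41.0845)) = 2·arctan(0.49443) ≈ 52.6186°.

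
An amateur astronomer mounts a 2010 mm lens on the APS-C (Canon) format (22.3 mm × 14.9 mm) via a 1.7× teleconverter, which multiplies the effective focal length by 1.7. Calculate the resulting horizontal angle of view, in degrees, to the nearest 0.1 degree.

0.4°

Effective focal length f = 2010 × 1.7 = 3417 mm.
α = 2·arctan(22.3 / (2 × 3417)) = 2·arctan(0.00326) ≈ 0.3739°.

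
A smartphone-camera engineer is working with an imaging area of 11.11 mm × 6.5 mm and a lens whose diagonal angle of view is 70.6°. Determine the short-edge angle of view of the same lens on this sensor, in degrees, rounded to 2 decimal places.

Sensor diagonal = √(11.11² + 6.5²) = √165.6821 ≈ 12.8718 mm.
From the diagonal AOV: f = 12.8718 / (2·tan(35.3°)) = 12.8718 / 1.41608 ≈ 9.0897 mm.
Short-edge AOV = 2·arctan(6.5 / (2 × 9.0897)) = 2·arctan(0.35755) ≈ 39.3487°.

39.35°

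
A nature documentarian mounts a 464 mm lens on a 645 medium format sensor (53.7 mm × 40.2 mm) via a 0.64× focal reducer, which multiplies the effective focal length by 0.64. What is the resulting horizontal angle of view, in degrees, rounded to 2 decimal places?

Effective focal length f = 464 × 0.64 = 296.96 mm.
α = 2·arctan(53.7 / (2 × 296.96)) = 2·arctan(0.09042) ≈ 10.3328°.

10.33°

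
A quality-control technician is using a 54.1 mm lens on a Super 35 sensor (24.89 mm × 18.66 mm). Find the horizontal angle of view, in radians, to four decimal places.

0.4522 rad

Angle of view α = 2·arctan(w/2f) with w = 24.89 mm and f = 54.1 mm.
w/2f = 0.23004; arctan(0.23004) ≈ 0.2261 rad, so α ≈ 0.4522 rad.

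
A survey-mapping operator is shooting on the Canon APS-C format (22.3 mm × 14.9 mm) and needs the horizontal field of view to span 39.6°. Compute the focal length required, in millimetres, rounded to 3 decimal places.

From α = 2·arctan(w/2f) we get f = w / (2·tan(α/2)).
With w = 22.3 mm and α/2 = 19.8°, tan(α/2) ≈ 0.36002, so f ≈ 22.3 / 0.72004 ≈ 30.9703 mm.

30.970 mm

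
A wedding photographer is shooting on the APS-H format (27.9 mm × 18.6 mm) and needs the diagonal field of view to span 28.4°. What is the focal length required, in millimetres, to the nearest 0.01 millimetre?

Sensor diagonal = √(27.9² + 18.6²) = √1124.3700 ≈ 33.5316 mm.
From α = 2·arctan(d/2f) we get f = d / (2·tan(α/2)).
With d = 33.5316 mm and α/2 = 14.2°, tan(α/2) ≈ 0.25304, so f ≈ 33.5316 / 0.50608 ≈ 66.2578 mm.

66.26 mm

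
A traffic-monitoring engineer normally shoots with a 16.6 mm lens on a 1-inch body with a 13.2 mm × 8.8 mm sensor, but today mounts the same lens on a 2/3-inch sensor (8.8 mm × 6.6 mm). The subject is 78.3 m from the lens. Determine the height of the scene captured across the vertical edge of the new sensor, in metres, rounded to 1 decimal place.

The focal length stays 16.6 mm; the relevant sensor dimension is now h = 6.6 mm. Object distance dₒ = 78.3 m = 78300 mm.
Thin-lens field height W = h·(dₒ − f)/f = 6.6 × (78300 − 16.6)/16.6 ≈ 31124.725 mm = 31.1247 m.

31.1 m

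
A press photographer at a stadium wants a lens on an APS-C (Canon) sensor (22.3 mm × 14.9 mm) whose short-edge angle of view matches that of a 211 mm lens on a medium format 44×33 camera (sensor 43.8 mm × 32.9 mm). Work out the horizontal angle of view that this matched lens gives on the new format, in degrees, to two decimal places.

Equal short-edge AOV ⇒ f₂ = f₁ · 14.9/32.9 = 211 × 0.45289 ≈ 95.5593 mm.
Horizontal AOV on the new format = 2·arctan(22.3 / (2 × 95.5593)) = 2·arctan(0.11668) ≈ 13.3105°.

13.31°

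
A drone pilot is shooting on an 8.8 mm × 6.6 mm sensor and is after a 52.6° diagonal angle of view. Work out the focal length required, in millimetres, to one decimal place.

11.1 mm

Sensor diagonal = √(8.8² + 6.6²) = √121.0000 ≈ 11.0000 mm.
From α = 2·arctan(d/2f) we get f = d / (2·tan(α/2)).
With d = 11.0000 mm and α/2 = 26.3°, tan(α/2) ≈ 0.49423, so f ≈ 11.0000 / 0.98846 ≈ 11.1284 mm.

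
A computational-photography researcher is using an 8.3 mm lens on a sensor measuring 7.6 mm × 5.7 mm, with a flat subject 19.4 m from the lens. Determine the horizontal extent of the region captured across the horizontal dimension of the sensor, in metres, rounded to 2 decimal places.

17.76 m

dₒ: 19.4 m = 19400 mm.
Similar triangles through the lens centre give W/dₒ = w/dᵢ; with 1/f = 1/dₒ + 1/dᵢ this gives W = w·(dₒ − f)/f.
W = 7.6 mm × (19400 − 8.3) / 8.3 = 7.6 × 2336.3494 ≈ 17756.255 mm = 17.7563 m.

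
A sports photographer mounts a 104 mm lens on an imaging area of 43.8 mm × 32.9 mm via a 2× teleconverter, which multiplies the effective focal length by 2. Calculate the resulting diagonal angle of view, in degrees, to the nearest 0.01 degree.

Effective focal length f = 104 × 2 = 208 mm.
Sensor diagonal = √(43.8² + 32.9²) = √3000.8500 ≈ 54.7800 mm.
α = 2·arctan(54.780 / (2 × 208)) = 2·arctan(0.13168) ≈ 15.0034°.

15.00°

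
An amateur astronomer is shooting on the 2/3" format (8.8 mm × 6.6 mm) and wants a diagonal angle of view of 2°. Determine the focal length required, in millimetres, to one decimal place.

Sensor diagonal = √(8.8² + 6.6²) = √121.0000 ≈ 11.0000 mm.
From α = 2·arctan(d/2f) we get f = d / (2·tan(α/2)).
With d = 11.0000 mm and α/2 = 1°, tan(α/2) ≈ 0.01746, so f ≈ 11.0000 / 0.03491 ≈ 315.0948 mm.

315.1 mm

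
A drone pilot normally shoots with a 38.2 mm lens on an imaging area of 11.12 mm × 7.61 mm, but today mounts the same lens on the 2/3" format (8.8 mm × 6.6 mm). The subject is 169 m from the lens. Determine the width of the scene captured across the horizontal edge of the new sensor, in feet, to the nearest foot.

The focal length stays 38.2 mm; the relevant sensor dimension is now w = 8.8 mm. Object distance dₒ = 169 m = 169000 mm.
Thin-lens field width W = w·(dₒ − f)/f = 8.8 × (169000 − 38.2)/38.2 ≈ 38923.137 mm = 38923.137/304.8 ft = 127.701 ft.

128 ft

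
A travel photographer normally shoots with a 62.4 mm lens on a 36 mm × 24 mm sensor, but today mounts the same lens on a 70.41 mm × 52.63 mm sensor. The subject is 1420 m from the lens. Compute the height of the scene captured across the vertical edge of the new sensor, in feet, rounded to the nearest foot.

The focal length stays 62.4 mm; the relevant sensor dimension is now h = 52.63 mm. Object distance dₒ = 1420 m = 1.42e+06 mm.
Thin-lens field height W = h·(dₒ − f)/f = 52.63 × (1.42e+06 − 62.4)/62.4 ≈ 1197617.242 mm = 1197617.242/304.8 ft = 3929.19 ft.

3929 ft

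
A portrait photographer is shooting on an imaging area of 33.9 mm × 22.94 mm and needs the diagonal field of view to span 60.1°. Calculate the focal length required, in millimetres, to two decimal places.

35.38 mm

Sensor diagonal = √(33.9² + 22.94²) = √1675.4536 ≈ 40.9323 mm.
From α = 2·arctan(d/2f) we get f = d / (2·tan(α/2)).
With d = 40.9323 mm and α/2 = 30.05°, tan(α/2) ≈ 0.57851, so f ≈ 40.9323 / 1.15703 ≈ 35.3771 mm.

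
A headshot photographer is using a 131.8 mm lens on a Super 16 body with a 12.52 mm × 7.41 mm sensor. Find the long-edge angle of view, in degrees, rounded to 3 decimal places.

5.439°

Angle of view α = 2·arctan(w/2f) with w = 12.52 mm and f = 131.8 mm.
w/2f = 0.04750; arctan(0.04750) ≈ 2.7193°, so α ≈ 5.4386°.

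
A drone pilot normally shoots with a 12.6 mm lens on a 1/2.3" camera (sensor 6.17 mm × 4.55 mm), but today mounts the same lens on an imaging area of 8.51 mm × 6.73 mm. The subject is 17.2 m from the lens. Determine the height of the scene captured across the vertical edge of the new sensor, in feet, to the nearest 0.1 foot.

30.1 ft

The focal length stays 12.6 mm; the relevant sensor dimension is now h = 6.73 mm. Object distance dₒ = 17.2 m = 17200 mm.
Thin-lens field height W = h·(dₒ − f)/f = 6.73 × (17200 − 12.6)/12.6 ≈ 9180.254 mm = 9180.254/304.8 ft = 30.1189 ft.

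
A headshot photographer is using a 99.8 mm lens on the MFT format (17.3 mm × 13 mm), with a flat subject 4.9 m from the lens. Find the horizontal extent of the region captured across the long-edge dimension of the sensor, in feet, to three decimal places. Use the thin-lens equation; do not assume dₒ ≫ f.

dₒ: 4.9 m = 4900 mm.
Similar triangles through the lens centre give W/dₒ = w/dᵢ; with 1/f = 1/dₒ + 1/dᵢ this gives W = w·(dₒ − f)/f.
W = 17.3 mm × (4900 − 99.8) / 99.8 = 17.3 × 48.0982 ≈ 832.099 mm = 832.099/304.8 ft = 2.72998 ft.

2.730 ft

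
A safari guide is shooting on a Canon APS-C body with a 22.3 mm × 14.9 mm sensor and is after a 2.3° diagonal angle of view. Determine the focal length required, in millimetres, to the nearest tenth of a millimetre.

Sensor diagonal = √(22.3² + 14.9²) = √719.3000 ≈ 26.8198 mm.
From α = 2·arctan(d/2f) we get f = d / (2·tan(α/2)).
With d = 26.8198 mm and α/2 = 1.15°, tan(α/2) ≈ 0.02007, so f ≈ 26.8198 / 0.04015 ≈ 668.0231 mm.

668.0 mm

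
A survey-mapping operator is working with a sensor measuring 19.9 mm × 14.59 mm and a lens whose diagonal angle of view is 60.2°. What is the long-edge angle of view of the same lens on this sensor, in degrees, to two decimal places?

50.11°

Sensor diagonal = √(19.9² + 14.59²) = √608.8781 ≈ 24.6755 mm.
From the diagonal AOV: f = 24.6755 / (2·tan(30.1°)) = 24.6755 / 1.15936 ≈ 21.2837 mm.
Long-edge AOV = 2·arctan(19.9 / (2 × 21.2837)) = 2·arctan(0.46749) ≈ 50.1116°.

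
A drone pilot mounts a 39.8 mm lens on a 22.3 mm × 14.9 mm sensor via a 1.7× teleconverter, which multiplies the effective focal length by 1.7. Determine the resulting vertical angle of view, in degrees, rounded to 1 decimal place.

Effective focal length f = 39.8 × 1.7 = 67.66 mm.
α = 2·arctan(14.9 / (2 × 67.66)) = 2·arctan(0.11011) ≈ 12.5670°.

12.6°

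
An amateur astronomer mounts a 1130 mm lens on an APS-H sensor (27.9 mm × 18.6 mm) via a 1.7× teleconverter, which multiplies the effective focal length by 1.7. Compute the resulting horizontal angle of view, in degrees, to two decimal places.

Effective focal length f = 1130 × 1.7 = 1921 mm.
α = 2·arctan(27.9 / (2 × 1921)) = 2·arctan(0.00726) ≈ 0.8321°.

0.83°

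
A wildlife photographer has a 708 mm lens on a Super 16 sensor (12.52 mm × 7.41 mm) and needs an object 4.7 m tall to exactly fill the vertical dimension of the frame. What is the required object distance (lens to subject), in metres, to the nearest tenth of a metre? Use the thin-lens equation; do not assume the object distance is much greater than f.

449.8 m

W: 4.7 m = 4700 mm.
Magnification m = h/W = dᵢ/dₒ; combined with 1/f = 1/dₒ + 1/dᵢ this gives dₒ = f·(1 + W/h).
dₒ = 708 mm × (1 + 4700/7.41) = 708 × 635.2780 ≈ 449776.826 mm = 449.777 m.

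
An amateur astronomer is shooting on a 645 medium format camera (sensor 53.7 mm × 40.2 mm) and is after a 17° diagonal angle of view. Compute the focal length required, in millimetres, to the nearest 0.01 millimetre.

224.42 mm

Sensor diagonal = √(53.7² + 40.2²) = √4499.7300 ≈ 67.0800 mm.
From α = 2·arctan(d/2f) we get f = d / (2·tan(α/2)).
With d = 67.0800 mm and α/2 = 8.5°, tan(α/2) ≈ 0.14945, so f ≈ 67.0800 / 0.29890 ≈ 224.4215 mm.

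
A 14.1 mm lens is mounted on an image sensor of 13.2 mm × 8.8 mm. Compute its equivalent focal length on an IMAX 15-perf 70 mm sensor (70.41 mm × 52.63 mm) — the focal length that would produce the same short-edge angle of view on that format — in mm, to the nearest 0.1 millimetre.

Equal angle of view means equal height/f ratio, so f₂ = f₁ · (height₂/height₁) = 14.1 × 52.63/8.8.
f₂ = 14.1 × 5.98068 ≈ 84.328 mm.

84.3 mm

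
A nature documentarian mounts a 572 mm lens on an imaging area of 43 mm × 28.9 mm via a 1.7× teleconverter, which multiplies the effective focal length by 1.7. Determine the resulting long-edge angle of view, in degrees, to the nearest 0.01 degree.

Effective focal length f = 572 × 1.7 = 972.4 mm.
α = 2·arctan(43 / (2 × 972.4)) = 2·arctan(0.02211) ≈ 2.5332°.

2.53°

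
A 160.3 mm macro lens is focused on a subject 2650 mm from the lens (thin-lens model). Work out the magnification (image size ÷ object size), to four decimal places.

Thin lens: 1/f = 1/dₒ + 1/dᵢ → 1/dᵢ = 1/160.3 − 1/2650 = 0.0058609 mm⁻¹, so dᵢ ≈ 170.6210 mm.
Magnification m = dᵢ/dₒ = 170.6210/2650 ≈ 0.06439.

0.0644×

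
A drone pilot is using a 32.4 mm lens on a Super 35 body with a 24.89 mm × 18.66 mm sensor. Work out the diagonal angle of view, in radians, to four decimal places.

Sensor diagonal = √(24.89² + 18.66²) = √967.7077 ≈ 31.1080 mm.
Angle of view α = 2·arctan(d/2f) with d = 31.1080 mm and f = 32.4 mm.
d/2f = 0.48006; arctan(0.48006) ≈ 0.4476 rad, so α ≈ 0.8951 rad.

0.8951 rad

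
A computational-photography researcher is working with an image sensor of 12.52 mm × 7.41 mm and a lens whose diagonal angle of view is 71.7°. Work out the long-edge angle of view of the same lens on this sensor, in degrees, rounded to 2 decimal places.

Sensor diagonal = √(12.52² + 7.41²) = √211.6585 ≈ 14.5485 mm.
From the diagonal AOV: f = 14.5485 / (2·tan(35.85°)) = 14.5485 / 1.44510 ≈ 10.0675 mm.
Long-edge AOV = 2·arctan(12.52 / (2 × 10.0675)) = 2·arctan(0.62181) ≈ 63.7471°.

63.75°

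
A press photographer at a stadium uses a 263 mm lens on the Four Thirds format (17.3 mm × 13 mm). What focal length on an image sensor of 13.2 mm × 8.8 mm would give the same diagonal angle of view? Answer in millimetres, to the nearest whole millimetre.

Sensor diagonal = √(17.3² + 13²) = √468.2900 ≈ 21.6400 mm.
Sensor diagonal = √(13.2² + 8.8²) = √251.6800 ≈ 15.8644 mm.
Equal angle of view means equal diagonal/f ratio, so f₂ = f₁ · (diagonal₂/diagonal₁) = 263 × 15.8644/21.6400.
f₂ = 263 × 0.73311 ≈ 192.807 mm.

193 mm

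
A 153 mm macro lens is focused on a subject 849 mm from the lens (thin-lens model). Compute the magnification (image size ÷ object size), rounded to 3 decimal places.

0.220×

Thin lens: 1/f = 1/dₒ + 1/dᵢ → 1/dᵢ = 1/153 − 1/849 = 0.0053581 mm⁻¹, so dᵢ ≈ 186.6336 mm.
Magnification m = dᵢ/dₒ = 186.6336/849 ≈ 0.21983.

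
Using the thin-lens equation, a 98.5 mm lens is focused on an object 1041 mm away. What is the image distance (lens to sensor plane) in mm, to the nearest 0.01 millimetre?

1/dᵢ = 1/f − 1/dₒ = 1/98.5 − 1/1041 = 0.0091917 mm⁻¹.
dᵢ = 1/0.0091917 ≈ 108.7942 mm.

108.79 mm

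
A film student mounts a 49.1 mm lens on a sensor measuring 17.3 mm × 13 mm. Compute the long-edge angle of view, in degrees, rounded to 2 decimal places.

Angle of view α = 2·arctan(w/2f) with w = 17.3 mm and f = 49.1 mm.
w/2f = 0.17617; arctan(0.17617) ≈ 9.9913°, so α ≈ 19.9827°.

19.98°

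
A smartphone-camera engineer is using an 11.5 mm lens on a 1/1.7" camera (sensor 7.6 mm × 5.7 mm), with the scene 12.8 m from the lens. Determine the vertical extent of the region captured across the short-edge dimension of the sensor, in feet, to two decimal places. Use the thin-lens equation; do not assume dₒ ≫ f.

20.80 ft

dₒ: 12.8 m = 12800 mm.
Similar triangles through the lens centre give W/dₒ = h/dᵢ; with 1/f = 1/dₒ + 1/dᵢ this gives W = h·(dₒ − f)/f.
W = 5.7 mm × (12800 − 11.5) / 11.5 = 5.7 × 1112.0435 ≈ 6338.648 mm = 6338.648/304.8 ft = 20.7961 ft.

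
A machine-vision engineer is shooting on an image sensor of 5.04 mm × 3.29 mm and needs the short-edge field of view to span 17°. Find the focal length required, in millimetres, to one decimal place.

From α = 2·arctan(h/2f) we get f = h / (2·tan(α/2)).
With h = 3.29 mm and α/2 = 8.5°, tan(α/2) ≈ 0.14945, so f ≈ 3.29 / 0.29890 ≈ 11.0070 mm.

11.0 mm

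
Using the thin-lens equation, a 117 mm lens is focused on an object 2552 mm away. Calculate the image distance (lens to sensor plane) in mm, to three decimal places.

122.622 mm

1/dᵢ = 1/f − 1/dₒ = 1/117 − 1/2552 = 0.0081552 mm⁻¹.
dᵢ = 1/0.0081552 ≈ 122.6218 mm.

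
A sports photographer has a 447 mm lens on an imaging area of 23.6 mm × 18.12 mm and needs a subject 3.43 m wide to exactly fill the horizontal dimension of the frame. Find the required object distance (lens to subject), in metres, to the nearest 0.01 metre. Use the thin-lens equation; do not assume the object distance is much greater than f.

65.41 m

W: 3.43 m = 3430 mm.
Magnification m = w/W = dᵢ/dₒ; combined with 1/f = 1/dₒ + 1/dᵢ this gives dₒ = f·(1 + W/w).
dₒ = 447 mm × (1 + 3430/23.6) = 447 × 146.3390 ≈ 65413.525 mm = 65.4135 m.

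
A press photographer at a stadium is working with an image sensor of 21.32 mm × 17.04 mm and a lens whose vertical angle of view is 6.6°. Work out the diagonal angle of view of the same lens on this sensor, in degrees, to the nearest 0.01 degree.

10.55°

From the vertical AOV: f = 17.04 / (2·tan(3.3°)) = 17.04 / 0.11532 ≈ 147.7637 mm.
Sensor diagonal = √(21.32² + 17.04²) = √744.9040 ≈ 27.2929 mm.
Diagonal AOV = 2·arctan(27.2929 / (2 × 147.7637)) = 2·arctan(0.09235) ≈ 10.5530°.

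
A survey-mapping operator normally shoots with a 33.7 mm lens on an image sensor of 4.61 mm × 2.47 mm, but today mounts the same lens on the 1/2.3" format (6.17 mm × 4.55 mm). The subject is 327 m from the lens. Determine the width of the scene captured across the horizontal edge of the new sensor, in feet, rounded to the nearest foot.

196 ft

The focal length stays 33.7 mm; the relevant sensor dimension is now w = 6.17 mm. Object distance dₒ = 327 m = 327000 mm.
Thin-lens field width W = w·(dₒ − f)/f = 6.17 × (327000 − 33.7)/33.7 ≈ 59862.969 mm = 59862.969/304.8 ft = 196.401 ft.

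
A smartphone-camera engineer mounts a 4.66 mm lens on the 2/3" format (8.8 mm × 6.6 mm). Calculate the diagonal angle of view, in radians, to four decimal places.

1.7358 rad

Sensor diagonal = √(8.8² + 6.6²) = √121.0000 ≈ 11.0000 mm.
Angle of view α = 2·arctan(d/2f) with d = 11.0000 mm and f = 4.66 mm.
d/2f = 1.18026; arctan(1.18026) ≈ 0.8679 rad, so α ≈ 1.7358 rad.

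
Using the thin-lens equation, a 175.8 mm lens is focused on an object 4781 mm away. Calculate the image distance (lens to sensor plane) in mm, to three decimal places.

1/dᵢ = 1/f − 1/dₒ = 1/175.8 − 1/4781 = 0.0054791 mm⁻¹.
dᵢ = 1/0.0054791 ≈ 182.5110 mm.

182.511 mm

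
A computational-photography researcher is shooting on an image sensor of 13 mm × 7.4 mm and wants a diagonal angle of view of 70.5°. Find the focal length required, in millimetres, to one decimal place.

10.6 mm

Sensor diagonal = √(13² + 7.4²) = √223.7600 ≈ 14.9586 mm.
From α = 2·arctan(d/2f) we get f = d / (2·tan(α/2)).
With d = 14.9586 mm and α/2 = 35.25°, tan(α/2) ≈ 0.70673, so f ≈ 14.9586 / 1.41346 ≈ 10.5830 mm.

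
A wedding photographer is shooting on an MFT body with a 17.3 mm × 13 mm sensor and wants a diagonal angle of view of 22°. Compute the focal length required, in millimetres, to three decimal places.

55.664 mm

Sensor diagonal = √(17.3² + 13²) = √468.2900 ≈ 21.6400 mm.
From α = 2·arctan(d/2f) we get f = d / (2·tan(α/2)).
With d = 21.6400 mm and α/2 = 11°, tan(α/2) ≈ 0.19438, so f ≈ 21.6400 / 0.38876 ≈ 55.6641 mm.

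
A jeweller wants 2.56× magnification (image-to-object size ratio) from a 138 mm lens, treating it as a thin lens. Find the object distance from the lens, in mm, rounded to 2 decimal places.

With m = dᵢ/dₒ and 1/f = 1/dₒ + 1/dᵢ, substituting dᵢ = m·dₒ gives 1/f = (1 + 1/m)/dₒ, hence dₒ = f·(1 + 1/m).
dₒ = 138 × (1 + 1/2.56) = 138 × 1.39062 ≈ 191.906 mm.

191.91 mm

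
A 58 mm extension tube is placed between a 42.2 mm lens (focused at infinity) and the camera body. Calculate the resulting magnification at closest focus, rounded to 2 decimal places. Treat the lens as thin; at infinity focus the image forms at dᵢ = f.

The tube moves the image plane from f to f + e, so dᵢ = 42.2 + 58 = 100.2 mm. Focus is achieved when 1/f = 1/dₒ + 1/dᵢ, giving dₒ = 1/(1/f − 1/(f+e)).
Magnification m = dᵢ/dₒ = (f+e)·(1/f − 1/(f+e)) = e/f = 58/42.2 ≈ 1.3744.

1.37×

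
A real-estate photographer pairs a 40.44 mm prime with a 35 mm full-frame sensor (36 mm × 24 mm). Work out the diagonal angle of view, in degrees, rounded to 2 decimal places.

56.29°

Sensor diagonal = √(36² + 24²) = √1872.0000 ≈ 43.2666 mm.
Angle of view α = 2·arctan(d/2f) with d = 43.2666 mm and f = 40.44 mm.
d/2f = 0.53495; arctan(0.53495) ≈ 28.1445°, so α ≈ 56.2890°.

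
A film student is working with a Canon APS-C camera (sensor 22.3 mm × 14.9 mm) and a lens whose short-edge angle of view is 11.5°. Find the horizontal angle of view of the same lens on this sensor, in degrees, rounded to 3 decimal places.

17.140°

From the short-edge AOV: f = 14.9 / (2·tan(5.75°)) = 14.9 / 0.20139 ≈ 73.9860 mm.
Horizontal AOV = 2·arctan(22.3 / (2 × 73.9860)) = 2·arctan(0.15070) ≈ 17.1404°.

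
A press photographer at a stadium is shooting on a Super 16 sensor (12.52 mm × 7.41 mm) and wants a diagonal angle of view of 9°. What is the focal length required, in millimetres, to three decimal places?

Sensor diagonal = √(12.52² + 7.41²) = √211.6585 ≈ 14.5485 mm.
From α = 2·arctan(d/2f) we get f = d / (2·tan(α/2)).
With d = 14.5485 mm and α/2 = 4.5°, tan(α/2) ≈ 0.07870, so f ≈ 14.5485 / 0.15740 ≈ 92.4280 mm.

92.428 mm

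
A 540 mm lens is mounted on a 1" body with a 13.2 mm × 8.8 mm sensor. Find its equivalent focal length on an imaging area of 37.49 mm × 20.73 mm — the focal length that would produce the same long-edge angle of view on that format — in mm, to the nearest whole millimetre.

1534 mm

Equal angle of view means equal width/f ratio, so f₂ = f₁ · (width₂/width₁) = 540 × 37.49/13.2.
f₂ = 540 × 2.84015 ≈ 1533.682 mm.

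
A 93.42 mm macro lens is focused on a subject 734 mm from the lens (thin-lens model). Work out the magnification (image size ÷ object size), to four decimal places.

Thin lens: 1/f = 1/dₒ + 1/dᵢ → 1/dᵢ = 1/93.42 − 1/734 = 0.0093419 mm⁻¹, so dᵢ ≈ 107.0441 mm.
Magnification m = dᵢ/dₒ = 107.0441/734 ≈ 0.14584.

0.1458×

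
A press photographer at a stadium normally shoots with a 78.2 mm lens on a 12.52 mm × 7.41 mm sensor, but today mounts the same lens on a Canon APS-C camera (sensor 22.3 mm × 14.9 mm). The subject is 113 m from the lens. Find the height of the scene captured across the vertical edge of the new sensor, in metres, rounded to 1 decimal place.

21.5 m

The focal length stays 78.2 mm; the relevant sensor dimension is now h = 14.9 mm. Object distance dₒ = 113 m = 113000 mm.
Thin-lens field height W = h·(dₒ − f)/f = 14.9 × (113000 − 78.2)/78.2 ≈ 21515.791 mm = 21.5158 m.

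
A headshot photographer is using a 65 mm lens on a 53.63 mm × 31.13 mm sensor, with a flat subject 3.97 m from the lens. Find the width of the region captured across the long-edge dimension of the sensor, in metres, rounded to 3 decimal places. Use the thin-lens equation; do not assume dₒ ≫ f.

3.222 m

dₒ: 3.97 m = 3970 mm.
Similar triangles through the lens centre give W/dₒ = w/dᵢ; with 1/f = 1/dₒ + 1/dᵢ this gives W = w·(dₒ − f)/f.
W = 53.63 mm × (3970 − 65) / 65 = 53.63 × 60.0769 ≈ 3221.925 mm = 3.22193 m.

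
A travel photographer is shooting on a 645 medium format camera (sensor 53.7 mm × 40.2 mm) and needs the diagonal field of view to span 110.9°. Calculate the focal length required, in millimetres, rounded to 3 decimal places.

Sensor diagonal = √(53.7² + 40.2²) = √4499.7300 ≈ 67.0800 mm.
From α = 2·arctan(d/2f) we get f = d / (2·tan(α/2)).
With d = 67.0800 mm and α/2 = 55.45°, tan(α/2) ≈ 1.45229, so f ≈ 67.0800 / 2.90458 ≈ 23.0945 mm.

23.095 mm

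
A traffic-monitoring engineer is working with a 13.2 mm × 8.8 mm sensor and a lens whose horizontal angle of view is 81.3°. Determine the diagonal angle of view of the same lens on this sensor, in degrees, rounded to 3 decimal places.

91.801°

From the horizontal AOV: f = 13.2 / (2·tan(40.65°)) = 13.2 / 1.71724 ≈ 7.6868 mm.
Sensor diagonal = √(13.2² + 8.8²) = √251.6800 ≈ 15.8644 mm.
Diagonal AOV = 2·arctan(15.8644 / (2 × 7.6868)) = 2·arctan(1.03193) ≈ 91.8006°.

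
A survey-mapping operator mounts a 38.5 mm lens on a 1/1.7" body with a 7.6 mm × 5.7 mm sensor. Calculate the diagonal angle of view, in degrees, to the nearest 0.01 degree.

Sensor diagonal = √(7.6² + 5.7²) = √90.2500 ≈ 9.5000 mm.
Angle of view α = 2·arctan(d/2f) with d = 9.5000 mm and f = 38.5 mm.
d/2f = 0.12338; arctan(0.12338) ≈ 7.0334°, so α ≈ 14.0668°.

14.07°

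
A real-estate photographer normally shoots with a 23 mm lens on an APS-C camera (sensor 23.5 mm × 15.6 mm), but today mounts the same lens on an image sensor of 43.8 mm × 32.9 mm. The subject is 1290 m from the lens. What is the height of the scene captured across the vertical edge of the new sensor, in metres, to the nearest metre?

1845 m

The focal length stays 23 mm; the relevant sensor dimension is now h = 32.9 mm. Object distance dₒ = 1290 m = 1.29e+06 mm.
Thin-lens field height W = h·(dₒ − f)/f = 32.9 × (1.29e+06 − 23)/23 ≈ 1845227.970 mm = 1845.23 m.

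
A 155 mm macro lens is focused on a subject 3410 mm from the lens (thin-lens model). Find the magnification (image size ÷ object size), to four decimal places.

Thin lens: 1/f = 1/dₒ + 1/dᵢ → 1/dᵢ = 1/155 − 1/3410 = 0.0061584 mm⁻¹, so dᵢ ≈ 162.3810 mm.
Magnification m = dᵢ/dₒ = 162.3810/3410 ≈ 0.04762.

0.0476×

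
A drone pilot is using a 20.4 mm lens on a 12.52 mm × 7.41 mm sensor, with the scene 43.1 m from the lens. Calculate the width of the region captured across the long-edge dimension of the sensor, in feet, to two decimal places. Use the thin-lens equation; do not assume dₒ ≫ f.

86.74 ft

dₒ: 43.1 m = 43100 mm.
Similar triangles through the lens centre give W/dₒ = w/dᵢ; with 1/f = 1/dₒ + 1/dᵢ this gives W = w·(dₒ − f)/f.
W = 12.52 mm × (43100 − 20.4) / 20.4 = 12.52 × 2111.7451 ≈ 26439.049 mm = 26439.049/304.8 ft = 86.7423 ft.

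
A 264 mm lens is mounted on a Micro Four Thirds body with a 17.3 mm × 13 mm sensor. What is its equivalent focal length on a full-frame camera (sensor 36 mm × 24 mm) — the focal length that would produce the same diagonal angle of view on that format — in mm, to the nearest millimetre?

Sensor diagonal = √(17.3² + 13²) = √468.2900 ≈ 21.6400 mm.
Sensor diagonal = √(36² + 24²) = √1872.0000 ≈ 43.2666 mm.
Equal angle of view means equal diagonal/f ratio, so f₂ = f₁ · (diagonal₂/diagonal₁) = 264 × 43.2666/21.6400.
f₂ = 264 × 1.99938 ≈ 527.836 mm.

528 mm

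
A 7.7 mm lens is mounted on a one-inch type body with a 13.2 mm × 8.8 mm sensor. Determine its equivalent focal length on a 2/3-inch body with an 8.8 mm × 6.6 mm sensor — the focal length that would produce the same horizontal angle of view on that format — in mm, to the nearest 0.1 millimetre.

5.1 mm

Equal angle of view means equal width/f ratio, so f₂ = f₁ · (width₂/width₁) = 7.7 × 8.8/13.2.
f₂ = 7.7 × 0.66667 ≈ 5.133 mm.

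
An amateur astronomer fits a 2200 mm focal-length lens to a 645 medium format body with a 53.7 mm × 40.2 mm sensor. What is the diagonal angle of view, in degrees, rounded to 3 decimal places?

1.747°

Sensor diagonal = √(53.7² + 40.2²) = √4499.7300 ≈ 67.0800 mm.
Angle of view α = 2·arctan(d/2f) with d = 67.0800 mm and f = 2200 mm.
d/2f = 0.01525; arctan(0.01525) ≈ 0.8734°, so α ≈ 1.7469°.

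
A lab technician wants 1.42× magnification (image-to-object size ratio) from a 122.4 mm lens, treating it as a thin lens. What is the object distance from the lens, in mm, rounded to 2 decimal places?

With m = dᵢ/dₒ and 1/f = 1/dₒ + 1/dᵢ, substituting dᵢ = m·dₒ gives 1/f = (1 + 1/m)/dₒ, hence dₒ = f·(1 + 1/m).
dₒ = 122.4 × (1 + 1/1.42) = 122.4 × 1.70423 ≈ 208.597 mm.

208.60 mm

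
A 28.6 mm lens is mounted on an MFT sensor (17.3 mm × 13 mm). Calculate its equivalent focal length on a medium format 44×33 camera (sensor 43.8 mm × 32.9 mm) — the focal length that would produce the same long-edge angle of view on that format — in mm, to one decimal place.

Equal angle of view means equal width/f ratio, so f₂ = f₁ · (width₂/width₁) = 28.6 × 43.8/17.3.
f₂ = 28.6 × 2.53179 ≈ 72.409 mm.

72.4 mm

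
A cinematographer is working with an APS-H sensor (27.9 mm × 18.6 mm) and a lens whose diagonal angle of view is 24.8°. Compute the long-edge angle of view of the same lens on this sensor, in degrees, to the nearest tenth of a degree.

Sensor diagonal = √(27.9² + 18.6²) = √1124.3700 ≈ 33.5316 mm.
From the diagonal AOV: f = 33.5316 / (2·tan(12.4°)) = 33.5316 / 0.43973 ≈ 76.2553 mm.
Long-edge AOV = 2·arctan(27.9 / (2 × 76.2553)) = 2·arctan(0.18294) ≈ 20.7339°.

20.7°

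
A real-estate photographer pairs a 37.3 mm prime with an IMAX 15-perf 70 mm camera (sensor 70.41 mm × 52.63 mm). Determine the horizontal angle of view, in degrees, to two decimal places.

86.69°

Angle of view α = 2·arctan(w/2f) with w = 70.41 mm and f = 37.3 mm.
w/2f = 0.94383; arctan(0.94383) ≈ 43.3449°, so α ≈ 86.6898°.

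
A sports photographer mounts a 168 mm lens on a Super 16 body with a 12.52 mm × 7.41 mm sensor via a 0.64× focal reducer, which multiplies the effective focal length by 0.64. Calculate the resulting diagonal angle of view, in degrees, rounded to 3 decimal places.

Effective focal length f = 168 × 0.64 = 107.52 mm.
Sensor diagonal = √(12.52² + 7.41²) = √211.6585 ≈ 14.5485 mm.
α = 2·arctan(14.548 / (2 × 107.52)) = 2·arctan(0.06765) ≈ 7.7409°.

7.741°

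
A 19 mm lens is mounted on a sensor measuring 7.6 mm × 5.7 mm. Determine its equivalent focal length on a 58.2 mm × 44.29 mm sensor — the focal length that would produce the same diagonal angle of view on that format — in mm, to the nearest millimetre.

146 mm

Sensor diagonal = √(7.6² + 5.7²) = √90.2500 ≈ 9.5000 mm.
Sensor diagonal = √(58.2² + 44.29²) = √5348.8441 ≈ 73.1358 mm.
Equal angle of view means equal diagonal/f ratio, so f₂ = f₁ · (diagonal₂/diagonal₁) = 19 × 73.1358/9.5000.
f₂ = 19 × 7.69850 ≈ 146.272 mm.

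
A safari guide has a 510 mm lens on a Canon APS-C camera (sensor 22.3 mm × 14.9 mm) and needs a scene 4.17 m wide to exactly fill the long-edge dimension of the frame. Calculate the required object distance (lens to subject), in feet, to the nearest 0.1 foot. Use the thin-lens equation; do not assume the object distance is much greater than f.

W: 4.17 m = 4170 mm.
Magnification m = w/W = dᵢ/dₒ; combined with 1/f = 1/dₒ + 1/dᵢ this gives dₒ = f·(1 + W/w).
dₒ = 510 mm × (1 + 4170/22.3) = 510 × 187.9955 ≈ 95877.713 mm = 95877.713/304.8 ft = 314.559 ft.

314.6 ft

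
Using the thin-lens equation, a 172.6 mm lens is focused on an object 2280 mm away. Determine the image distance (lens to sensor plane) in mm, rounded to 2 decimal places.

1/dᵢ = 1/f − 1/dₒ = 1/172.6 − 1/2280 = 0.0053551 mm⁻¹.
dᵢ = 1/0.0053551 ≈ 186.7363 mm.

186.74 mm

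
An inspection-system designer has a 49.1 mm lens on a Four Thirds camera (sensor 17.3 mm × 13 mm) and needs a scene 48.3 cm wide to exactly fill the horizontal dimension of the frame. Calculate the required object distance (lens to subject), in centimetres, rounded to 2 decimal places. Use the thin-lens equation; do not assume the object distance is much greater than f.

W: 48.3 cm = 483 mm.
Magnification m = w/W = dᵢ/dₒ; combined with 1/f = 1/dₒ + 1/dᵢ this gives dₒ = f·(1 + W/w).
dₒ = 49.1 mm × (1 + 483/17.3) = 49.1 × 28.9191 ≈ 1419.927 mm = 141.993 cm.

141.99 cm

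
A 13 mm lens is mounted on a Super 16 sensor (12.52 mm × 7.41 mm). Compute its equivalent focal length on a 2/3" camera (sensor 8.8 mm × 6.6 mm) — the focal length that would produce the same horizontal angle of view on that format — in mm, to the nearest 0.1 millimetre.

Equal angle of view means equal width/f ratio, so f₂ = f₁ · (width₂/width₁) = 13 × 8.8/12.52.
f₂ = 13 × 0.70288 ≈ 9.137 mm.

9.1 mm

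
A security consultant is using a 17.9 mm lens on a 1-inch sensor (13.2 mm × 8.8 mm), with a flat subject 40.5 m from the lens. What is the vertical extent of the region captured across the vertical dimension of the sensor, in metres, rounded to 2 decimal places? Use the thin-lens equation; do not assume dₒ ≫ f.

dₒ: 40.5 m = 40500 mm.
Similar triangles through the lens centre give W/dₒ = h/dᵢ; with 1/f = 1/dₒ + 1/dᵢ this gives W = h·(dₒ − f)/f.
W = 8.8 mm × (40500 − 17.9) / 17.9 = 8.8 × 2261.5698 ≈ 19901.815 mm = 19.9018 m.

19.90 m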